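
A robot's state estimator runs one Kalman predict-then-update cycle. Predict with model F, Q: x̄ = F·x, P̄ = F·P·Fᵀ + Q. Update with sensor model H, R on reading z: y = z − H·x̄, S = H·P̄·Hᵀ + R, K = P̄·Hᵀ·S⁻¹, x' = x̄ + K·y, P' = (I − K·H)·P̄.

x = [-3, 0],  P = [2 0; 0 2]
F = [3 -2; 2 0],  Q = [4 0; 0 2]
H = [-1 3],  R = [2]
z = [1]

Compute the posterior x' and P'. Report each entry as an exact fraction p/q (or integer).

x̄ = F·x = [-9, -6]
P̄ = F·P·Fᵀ + Q = [30 12; 12 10]
y = z − H·x̄ = [10]
S = H·P̄·Hᵀ + R = [50]
K = P̄·Hᵀ·S⁻¹ = [3/25; 9/25]
x' = x̄ + K·y = [-39/5, -12/5]
P' = (I − K·H)·P̄ = [732/25 246/25; 246/25 88/25]

x' = [-39/5, -12/5]
P' = [732/25 246/25; 246/25 88/25]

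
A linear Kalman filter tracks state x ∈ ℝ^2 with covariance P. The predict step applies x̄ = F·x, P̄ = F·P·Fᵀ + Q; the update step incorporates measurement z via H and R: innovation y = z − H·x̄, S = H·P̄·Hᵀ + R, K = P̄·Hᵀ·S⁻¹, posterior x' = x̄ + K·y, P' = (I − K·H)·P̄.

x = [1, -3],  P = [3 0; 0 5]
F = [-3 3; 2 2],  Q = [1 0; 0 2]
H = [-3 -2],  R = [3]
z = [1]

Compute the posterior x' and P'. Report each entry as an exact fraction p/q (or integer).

x̄ = F·x = [-12, -4]
P̄ = F·P·Fᵀ + Q = [73 12; 12 34]
y = z − H·x̄ = [-43]
S = H·P̄·Hᵀ + R = [940]
K = P̄·Hᵀ·S⁻¹ = [-243/940; -26/235]
x' = x̄ + K·y = [-831/940, 178/235]
P' = (I − K·H)·P̄ = [9571/940 -3498/235; -3498/235 5286/235]

x' = [-831/940, 178/235]
P' = [9571/940 -3498/235; -3498/235 5286/235]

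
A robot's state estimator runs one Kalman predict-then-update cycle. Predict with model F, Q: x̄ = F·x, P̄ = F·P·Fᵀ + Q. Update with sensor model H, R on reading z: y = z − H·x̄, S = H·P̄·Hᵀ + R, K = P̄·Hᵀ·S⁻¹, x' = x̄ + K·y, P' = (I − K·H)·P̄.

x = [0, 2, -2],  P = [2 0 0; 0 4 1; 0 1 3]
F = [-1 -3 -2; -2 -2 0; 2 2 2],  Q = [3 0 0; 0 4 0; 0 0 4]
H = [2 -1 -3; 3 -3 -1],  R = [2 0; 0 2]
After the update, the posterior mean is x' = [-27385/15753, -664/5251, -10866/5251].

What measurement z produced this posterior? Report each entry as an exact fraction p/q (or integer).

x̄ = F·x = [-2, -4, 0]
P̄ = F·P·Fᵀ + Q = [65 32 -50; 32 28 -28; -50 -28 48]
S = H·P̄·Hᵀ + R = [1026 600; 600 443]
K = P̄·Hᵀ·S⁻¹ = [10232/47259 679/15753; 1620/5251 -1720/5251; -1516/5251 702/5251]
x' − x̄ = [4121/15753, 20340/5251, -10866/5251] = K·y
y = (KᵀK)⁻¹·Kᵀ·(x' − x̄) = [3, -9]
z = y + H·x̄ = [3, -9] + [0, 6] = [3, -3]

z = [3, -3]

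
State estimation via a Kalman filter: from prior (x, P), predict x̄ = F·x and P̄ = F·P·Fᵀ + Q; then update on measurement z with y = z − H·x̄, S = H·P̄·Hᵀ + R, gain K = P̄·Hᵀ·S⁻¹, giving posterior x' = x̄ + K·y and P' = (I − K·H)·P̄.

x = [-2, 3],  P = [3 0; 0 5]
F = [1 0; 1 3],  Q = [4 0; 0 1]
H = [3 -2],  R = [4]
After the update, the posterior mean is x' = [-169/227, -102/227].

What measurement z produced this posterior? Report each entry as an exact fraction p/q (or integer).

z = [-1]

x̄ = F·x = [-2, 7]
P̄ = F·P·Fᵀ + Q = [7 3; 3 49]
S = H·P̄·Hᵀ + R = [227]
K = P̄·Hᵀ·S⁻¹ = [15/227; -89/227]
x' − x̄ = [285/227, -1691/227] = K·y
y = (KᵀK)⁻¹·Kᵀ·(x' − x̄) = [19]
z = y + H·x̄ = [19] + [-20] = [-1]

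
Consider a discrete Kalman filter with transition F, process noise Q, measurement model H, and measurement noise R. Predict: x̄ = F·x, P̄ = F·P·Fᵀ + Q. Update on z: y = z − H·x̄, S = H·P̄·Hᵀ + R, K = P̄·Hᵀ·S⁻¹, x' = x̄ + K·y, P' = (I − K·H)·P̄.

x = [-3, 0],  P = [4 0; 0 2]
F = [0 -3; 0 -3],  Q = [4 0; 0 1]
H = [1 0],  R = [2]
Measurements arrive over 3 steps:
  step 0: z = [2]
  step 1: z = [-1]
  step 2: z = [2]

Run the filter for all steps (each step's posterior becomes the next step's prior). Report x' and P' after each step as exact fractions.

step 0: x' = [11/6, 3/2], P' = [11/6 3/2; 3/2 11/2]
step 1: x' = [-125/111, -51/37], P' = [214/111 66/37; 66/37 235/37]
step 2: x' = [4832/2337, 1716/779], P' = [4526/2337 1410/779; 1410/779 5009/779]

step 0: x̄ = F·x = [0, 0]
step 0: P̄ = F·P·Fᵀ + Q = [22 18; 18 19]
step 0: y = z − H·x̄ = [2]
step 0: S = H·P̄·Hᵀ + R = [24]
step 0: K = P̄·Hᵀ·S⁻¹ = [11/12; 3/4]
step 0: x' = x̄ + K·y = [11/6, 3/2]
step 0: P' = (I − K·H)·P̄ = [11/6 3/2; 3/2 11/2]
step 1: x̄ = F·x = [-9/2, -9/2]
step 1: P̄ = F·P·Fᵀ + Q = [107/2 99/2; 99/2 101/2]
step 1: y = z − H·x̄ = [7/2]
step 1: S = H·P̄·Hᵀ + R = [111/2]
step 1: K = P̄·Hᵀ·S⁻¹ = [107/111; 33/37]
step 1: x' = x̄ + K·y = [-125/111, -51/37]
step 1: P' = (I − K·H)·P̄ = [214/111 66/37; 66/37 235/37]
step 2: x̄ = F·x = [153/37, 153/37]
step 2: P̄ = F·P·Fᵀ + Q = [2263/37 2115/37; 2115/37 2152/37]
step 2: y = z − H·x̄ = [-79/37]
step 2: S = H·P̄·Hᵀ + R = [2337/37]
step 2: K = P̄·Hᵀ·S⁻¹ = [2263/2337; 705/779]
step 2: x' = x̄ + K·y = [4832/2337, 1716/779]
step 2: P' = (I − K·H)·P̄ = [4526/2337 1410/779; 1410/779 5009/779]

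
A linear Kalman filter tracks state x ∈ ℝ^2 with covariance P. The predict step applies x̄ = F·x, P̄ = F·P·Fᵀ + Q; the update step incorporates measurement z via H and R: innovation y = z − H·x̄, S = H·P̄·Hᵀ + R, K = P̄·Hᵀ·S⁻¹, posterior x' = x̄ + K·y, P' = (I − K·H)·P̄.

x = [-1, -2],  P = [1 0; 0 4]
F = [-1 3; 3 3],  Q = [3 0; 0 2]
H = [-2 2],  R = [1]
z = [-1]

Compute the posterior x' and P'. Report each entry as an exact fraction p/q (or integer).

x' = [-523/85, -569/85]
P' = [3204/85 3197/85; 3197/85 3211/85]

x̄ = F·x = [-5, -9]
P̄ = F·P·Fᵀ + Q = [40 33; 33 47]
y = z − H·x̄ = [7]
S = H·P̄·Hᵀ + R = [85]
K = P̄·Hᵀ·S⁻¹ = [-14/85; 28/85]
x' = x̄ + K·y = [-523/85, -569/85]
P' = (I − K·H)·P̄ = [3204/85 3197/85; 3197/85 3211/85]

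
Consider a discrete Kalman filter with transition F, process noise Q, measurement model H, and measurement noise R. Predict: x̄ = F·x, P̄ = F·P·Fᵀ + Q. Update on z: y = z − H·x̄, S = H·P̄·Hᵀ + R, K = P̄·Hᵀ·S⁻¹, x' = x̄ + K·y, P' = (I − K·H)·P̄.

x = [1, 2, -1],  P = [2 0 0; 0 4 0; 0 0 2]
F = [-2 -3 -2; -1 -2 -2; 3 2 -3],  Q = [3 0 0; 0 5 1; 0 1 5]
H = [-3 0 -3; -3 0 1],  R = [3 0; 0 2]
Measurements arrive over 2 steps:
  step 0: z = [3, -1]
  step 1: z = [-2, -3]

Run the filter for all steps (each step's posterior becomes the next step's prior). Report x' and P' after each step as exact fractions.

step 0: x̄ = F·x = [-6, -3, 10]
step 0: P̄ = F·P·Fᵀ + Q = [55 36 -24; 36 31 -9; -24 -9 57]
step 0: y = z − H·x̄ = [15, -29]
step 0: S = H·P̄·Hᵀ + R = [579 180; 180 698]
step 0: K = P̄·Hᵀ·S⁻¹ = [-5149/61957 -30897/123914; -5913/61957 -17721/123914; -15387/61957 30837/123914]
step 0: x' = x̄ + K·y = [-1941/123914, -35223/123914, -116743/123914]
step 0: P' = (I − K·H)·P̄ = [18023/123914 11817/123914 -7725/123914; 11817/123914 810071/123914 9/123914; -7725/123914 9/123914 38499/123914]
step 1: x̄ = F·x = [343037/123914, 305873/123914, 136980/61957]
step 1: P̄ = F·P·Fᵀ + Q = [7968581/123914 5086927/123914 -2445573/61957; 5086927/123914 4048313/123914 -1505394/61957; -2445573/61957 -1505394/61957 2324649/61957]
step 1: y = z − H·x̄ = [1603163/123914, 383409/123914]
step 1: S = H·P̄·Hᵀ + R = [25892025/123914 28422459/123914; 28422459/123914 105961231/123914]
step 1: K = P̄·Hᵀ·S⁻¹ = [-429835762/5207145457 -1299839565/5207145457; -378347918/5207145457 -796415241/5207145457; -1270558980/5207145457 1290365412/5207145457]
step 1: x' = x̄ + K·y = [4832194737/5207145457, 5494286747/5207145457, -933113808/5207145457]
step 1: P' = (I − K·H)·P̄ = [757378723/5207145457 492794600/5207145457 -327542961/5207145457; 492794600/5207145457 33667624429/5207145457 -114446682/5207145457; -327542961/5207145457 -114446682/5207145457 1598101941/5207145457]

step 0: x' = [-1941/123914, -35223/123914, -116743/123914], P' = [18023/123914 11817/123914 -7725/123914; 11817/123914 810071/123914 9/123914; -7725/123914 9/123914 38499/123914]
step 1: x' = [4832194737/5207145457, 5494286747/5207145457, -933113808/5207145457], P' = [757378723/5207145457 492794600/5207145457 -327542961/5207145457; 492794600/5207145457 33667624429/5207145457 -114446682/5207145457; -327542961/5207145457 -114446682/5207145457 1598101941/5207145457]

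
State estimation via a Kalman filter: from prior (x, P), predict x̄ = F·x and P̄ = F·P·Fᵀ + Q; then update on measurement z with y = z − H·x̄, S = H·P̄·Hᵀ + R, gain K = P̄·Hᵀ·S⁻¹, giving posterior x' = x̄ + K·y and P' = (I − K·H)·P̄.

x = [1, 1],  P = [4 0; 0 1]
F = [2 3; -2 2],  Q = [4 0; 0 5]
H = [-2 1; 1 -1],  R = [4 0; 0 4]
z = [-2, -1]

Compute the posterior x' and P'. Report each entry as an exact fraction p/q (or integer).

x̄ = F·x = [5, 0]
P̄ = F·P·Fᵀ + Q = [29 -10; -10 25]
y = z − H·x̄ = [8, -6]
S = H·P̄·Hᵀ + R = [185 -113; -113 78]
K = P̄·Hᵀ·S⁻¹ = [-897/1661 -469/1661; -445/1661 -1390/1661]
x' = x̄ + K·y = [3943/1661, 4780/1661]
P' = (I − K·H)·P̄ = [5464/1661 7340/1661; 7340/1661 12900/1661]

x' = [3943/1661, 4780/1661]
P' = [5464/1661 7340/1661; 7340/1661 12900/1661]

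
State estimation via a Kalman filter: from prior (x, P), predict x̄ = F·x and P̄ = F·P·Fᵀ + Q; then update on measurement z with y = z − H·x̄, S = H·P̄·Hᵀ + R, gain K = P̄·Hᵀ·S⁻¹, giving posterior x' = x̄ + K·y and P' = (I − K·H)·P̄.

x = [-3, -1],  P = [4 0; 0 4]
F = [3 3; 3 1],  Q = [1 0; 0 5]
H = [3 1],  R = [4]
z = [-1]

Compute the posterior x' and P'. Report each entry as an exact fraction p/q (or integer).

x' = [87/994, -205/142]
P' = [1273/994 -393/142; -393/142 1287/142]

x̄ = F·x = [-12, -10]
P̄ = F·P·Fᵀ + Q = [73 48; 48 45]
y = z − H·x̄ = [45]
S = H·P̄·Hᵀ + R = [994]
K = P̄·Hᵀ·S⁻¹ = [267/994; 27/142]
x' = x̄ + K·y = [87/994, -205/142]
P' = (I − K·H)·P̄ = [1273/994 -393/142; -393/142 1287/142]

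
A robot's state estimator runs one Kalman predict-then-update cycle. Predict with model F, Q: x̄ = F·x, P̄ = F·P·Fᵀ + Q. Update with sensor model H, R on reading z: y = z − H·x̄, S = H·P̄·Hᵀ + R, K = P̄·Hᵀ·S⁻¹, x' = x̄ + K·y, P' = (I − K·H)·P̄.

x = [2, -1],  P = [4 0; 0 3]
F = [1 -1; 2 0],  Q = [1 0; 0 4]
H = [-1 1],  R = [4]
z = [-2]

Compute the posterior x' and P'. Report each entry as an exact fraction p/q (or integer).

x̄ = F·x = [3, 4]
P̄ = F·P·Fᵀ + Q = [8 8; 8 20]
y = z − H·x̄ = [-3]
S = H·P̄·Hᵀ + R = [16]
K = P̄·Hᵀ·S⁻¹ = [0; 3/4]
x' = x̄ + K·y = [3, 7/4]
P' = (I − K·H)·P̄ = [8 8; 8 11]

x' = [3, 7/4]
P' = [8 8; 8 11]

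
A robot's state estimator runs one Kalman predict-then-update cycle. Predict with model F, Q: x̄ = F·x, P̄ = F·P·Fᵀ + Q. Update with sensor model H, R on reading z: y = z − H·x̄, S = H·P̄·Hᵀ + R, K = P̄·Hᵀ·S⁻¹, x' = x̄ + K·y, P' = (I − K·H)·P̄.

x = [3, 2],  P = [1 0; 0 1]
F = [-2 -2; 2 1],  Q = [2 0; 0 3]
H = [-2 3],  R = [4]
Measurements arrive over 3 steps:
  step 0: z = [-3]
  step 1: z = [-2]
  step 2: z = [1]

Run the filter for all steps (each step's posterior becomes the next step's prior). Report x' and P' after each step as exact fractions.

step 0: x' = [-1/2, -1], P' = [109/47 60/47; 60/47 52/47]
step 1: x' = [19683/23681, -3292/23681], P' = [52446/23681 28116/23681; 28116/23681 24620/23681]
step 2: x' = [-164398/11310779, 3860801/11310779], P' = [25001982/11310779 13408964/11310779; 13408964/11310779 11751540/11310779]

step 0: x̄ = F·x = [-10, 8]
step 0: P̄ = F·P·Fᵀ + Q = [10 -6; -6 8]
step 0: y = z − H·x̄ = [-47]
step 0: S = H·P̄·Hᵀ + R = [188]
step 0: K = P̄·Hᵀ·S⁻¹ = [-19/94; 9/47]
step 0: x' = x̄ + K·y = [-1/2, -1]
step 0: P' = (I − K·H)·P̄ = [109/47 60/47; 60/47 52/47]
step 1: x̄ = F·x = [3, -2]
step 1: P̄ = F·P·Fᵀ + Q = [1218/47 -900/47; -900/47 869/47]
step 1: y = z − H·x̄ = [10]
step 1: S = H·P̄·Hᵀ + R = [23681/47]
step 1: K = P̄·Hᵀ·S⁻¹ = [-5136/23681; 4407/23681]
step 1: x' = x̄ + K·y = [19683/23681, -3292/23681]
step 1: P' = (I − K·H)·P̄ = [52446/23681 28116/23681; 28116/23681 24620/23681]
step 2: x̄ = F·x = [-32782/23681, 2122/1393]
step 2: P̄ = F·P·Fᵀ + Q = [580554/23681 -25160/1393; -25160/1393 24583/1393]
step 2: y = z − H·x̄ = [-150105/23681]
step 2: S = H·P̄·Hᵀ + R = [11310779/23681]
step 2: K = P̄·Hᵀ·S⁻¹ = [-2444268/11310779; 2109173/11310779]
step 2: x' = x̄ + K·y = [-164398/11310779, 3860801/11310779]
step 2: P' = (I − K·H)·P̄ = [25001982/11310779 13408964/11310779; 13408964/11310779 11751540/11310779]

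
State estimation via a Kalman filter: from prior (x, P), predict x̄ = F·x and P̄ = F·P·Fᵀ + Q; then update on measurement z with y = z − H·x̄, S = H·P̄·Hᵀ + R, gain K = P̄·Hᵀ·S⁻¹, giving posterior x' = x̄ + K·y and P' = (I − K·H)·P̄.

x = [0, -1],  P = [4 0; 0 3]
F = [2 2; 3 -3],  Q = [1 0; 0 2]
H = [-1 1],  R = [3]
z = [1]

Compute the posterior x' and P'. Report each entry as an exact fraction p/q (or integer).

x̄ = F·x = [-2, 3]
P̄ = F·P·Fᵀ + Q = [29 6; 6 65]
y = z − H·x̄ = [-4]
S = H·P̄·Hᵀ + R = [85]
K = P̄·Hᵀ·S⁻¹ = [-23/85; 59/85]
x' = x̄ + K·y = [-78/85, 19/85]
P' = (I − K·H)·P̄ = [1936/85 1867/85; 1867/85 2044/85]

x' = [-78/85, 19/85]
P' = [1936/85 1867/85; 1867/85 2044/85]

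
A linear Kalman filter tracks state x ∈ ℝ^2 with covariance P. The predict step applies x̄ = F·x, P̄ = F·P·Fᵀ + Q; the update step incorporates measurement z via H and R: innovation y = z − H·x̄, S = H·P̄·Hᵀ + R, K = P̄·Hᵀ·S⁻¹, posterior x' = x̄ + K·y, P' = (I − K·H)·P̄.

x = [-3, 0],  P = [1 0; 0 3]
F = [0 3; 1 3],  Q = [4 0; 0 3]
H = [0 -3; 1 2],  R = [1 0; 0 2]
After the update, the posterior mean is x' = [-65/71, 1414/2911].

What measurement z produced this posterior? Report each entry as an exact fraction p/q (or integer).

z = [-2, -1]

x̄ = F·x = [0, -3]
P̄ = F·P·Fᵀ + Q = [31 27; 27 31]
S = H·P̄·Hᵀ + R = [280 -267; -267 265]
K = P̄·Hᵀ·S⁻¹ = [30/71 53/71; -882/2911 89/2911]
x' − x̄ = [-65/71, 10147/2911] = K·y
y = (KᵀK)⁻¹·Kᵀ·(x' − x̄) = [-11, 5]
z = y + H·x̄ = [-11, 5] + [9, -6] = [-2, -1]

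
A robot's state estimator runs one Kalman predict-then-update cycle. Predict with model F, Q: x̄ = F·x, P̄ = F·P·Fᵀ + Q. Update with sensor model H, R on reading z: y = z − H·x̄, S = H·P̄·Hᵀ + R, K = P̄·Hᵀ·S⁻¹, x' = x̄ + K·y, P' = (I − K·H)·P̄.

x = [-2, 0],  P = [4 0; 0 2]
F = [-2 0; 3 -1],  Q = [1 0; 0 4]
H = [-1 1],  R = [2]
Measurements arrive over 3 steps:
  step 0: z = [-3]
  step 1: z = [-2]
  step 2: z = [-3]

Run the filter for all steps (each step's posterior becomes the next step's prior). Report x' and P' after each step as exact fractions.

step 0: x' = [149/109, -192/109], P' = [172/109 90/109; 90/109 222/109]
step 1: x' = [1097/877, -195/877], P' = [7116/4385 3818/4385; 3818/4385 8854/4385]
step 2: x' = [195069/179269, -259628/179269], P' = [291260/179269 155442/179269; 155442/179269 360622/179269]

step 0: x̄ = F·x = [4, -6]
step 0: P̄ = F·P·Fᵀ + Q = [17 -24; -24 42]
step 0: y = z − H·x̄ = [7]
step 0: S = H·P̄·Hᵀ + R = [109]
step 0: K = P̄·Hᵀ·S⁻¹ = [-41/109; 66/109]
step 0: x' = x̄ + K·y = [149/109, -192/109]
step 0: P' = (I − K·H)·P̄ = [172/109 90/109; 90/109 222/109]
step 1: x̄ = F·x = [-298/109, 639/109]
step 1: P̄ = F·P·Fᵀ + Q = [797/109 -852/109; -852/109 1666/109]
step 1: y = z − H·x̄ = [-1155/109]
step 1: S = H·P̄·Hᵀ + R = [4385/109]
step 1: K = P̄·Hᵀ·S⁻¹ = [-1649/4385; 2518/4385]
step 1: x' = x̄ + K·y = [1097/877, -195/877]
step 1: P' = (I − K·H)·P̄ = [7116/4385 3818/4385; 3818/4385 8854/4385]
step 2: x̄ = F·x = [-2194/877, 3486/877]
step 2: P̄ = F·P·Fᵀ + Q = [32849/4385 -7012/877; -7012/877 13506/877]
step 2: y = z − H·x̄ = [-8311/877]
step 2: S = H·P̄·Hᵀ + R = [179269/4385]
step 2: K = P̄·Hᵀ·S⁻¹ = [-67909/179269; 102590/179269]
step 2: x' = x̄ + K·y = [195069/179269, -259628/179269]
step 2: P' = (I − K·H)·P̄ = [291260/179269 155442/179269; 155442/179269 360622/179269]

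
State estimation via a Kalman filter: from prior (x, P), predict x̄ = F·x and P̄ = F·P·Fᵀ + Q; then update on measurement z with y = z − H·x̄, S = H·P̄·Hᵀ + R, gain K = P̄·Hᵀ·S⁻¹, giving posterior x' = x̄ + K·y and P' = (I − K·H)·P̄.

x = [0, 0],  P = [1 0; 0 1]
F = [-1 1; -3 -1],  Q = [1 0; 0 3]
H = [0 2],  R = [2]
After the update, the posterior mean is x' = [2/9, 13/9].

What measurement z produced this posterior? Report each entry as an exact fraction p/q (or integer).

x̄ = F·x = [0, 0]
P̄ = F·P·Fᵀ + Q = [3 2; 2 13]
S = H·P̄·Hᵀ + R = [54]
K = P̄·Hᵀ·S⁻¹ = [2/27; 13/27]
x' − x̄ = [2/9, 13/9] = K·y
y = (KᵀK)⁻¹·Kᵀ·(x' − x̄) = [3]
z = y + H·x̄ = [3] + [0] = [3]

z = [3]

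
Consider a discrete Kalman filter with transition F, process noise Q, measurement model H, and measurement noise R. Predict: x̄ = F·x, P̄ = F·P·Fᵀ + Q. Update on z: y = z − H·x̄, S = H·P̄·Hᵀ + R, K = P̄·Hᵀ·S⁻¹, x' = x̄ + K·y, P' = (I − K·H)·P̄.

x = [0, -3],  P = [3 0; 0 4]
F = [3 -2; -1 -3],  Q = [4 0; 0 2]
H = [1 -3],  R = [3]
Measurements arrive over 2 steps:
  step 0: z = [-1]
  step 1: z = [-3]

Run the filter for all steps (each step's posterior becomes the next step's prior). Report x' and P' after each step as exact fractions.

step 0: x' = [2014/329, 801/329], P' = [15459/329 5151/329; 5151/329 1825/329]
step 1: x' = [-132553/60381, 5053/20127], P' = [1069501/120762 53854/20127; 53854/20127 7600/6709]

step 0: x̄ = F·x = [6, 9]
step 0: P̄ = F·P·Fᵀ + Q = [47 15; 15 41]
step 0: y = z − H·x̄ = [20]
step 0: S = H·P̄·Hᵀ + R = [329]
step 0: K = P̄·Hᵀ·S⁻¹ = [2/329; -108/329]
step 0: x' = x̄ + K·y = [2014/329, 801/329]
step 0: P' = (I − K·H)·P̄ = [15459/329 5151/329; 5151/329 1825/329]
step 1: x̄ = F·x = [4440/329, -631/47]
step 1: P̄ = F·P·Fᵀ + Q = [85935/329 -10212/47; -10212/47 9064/47]
step 1: y = z − H·x̄ = [-18678/329]
step 1: S = H·P̄·Hᵀ + R = [1086858/329]
step 1: K = P̄·Hᵀ·S⁻¹ = [100129/362286; -14546/60381]
step 1: x' = x̄ + K·y = [-132553/60381, 5053/20127]
step 1: P' = (I − K·H)·P̄ = [1069501/120762 53854/20127; 53854/20127 7600/6709]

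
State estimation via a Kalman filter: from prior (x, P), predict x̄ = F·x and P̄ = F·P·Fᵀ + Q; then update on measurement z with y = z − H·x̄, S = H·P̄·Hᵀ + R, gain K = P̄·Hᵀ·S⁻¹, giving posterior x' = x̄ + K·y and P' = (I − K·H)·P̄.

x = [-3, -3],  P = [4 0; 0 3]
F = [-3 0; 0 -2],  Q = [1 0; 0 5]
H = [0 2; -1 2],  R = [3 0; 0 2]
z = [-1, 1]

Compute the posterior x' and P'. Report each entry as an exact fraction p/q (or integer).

x̄ = F·x = [9, 6]
P̄ = F·P·Fᵀ + Q = [37 0; 0 17]
y = z − H·x̄ = [-13, -2]
S = H·P̄·Hᵀ + R = [71 68; 68 107]
K = P̄·Hᵀ·S⁻¹ = [2516/2973 -2627/2973; 442/991 34/991]
x' = x̄ + K·y = [-697/2973, 132/991]
P' = (I − K·H)·P̄ = [12802/2973 1258/991; 1258/991 663/991]

x' = [-697/2973, 132/991]
P' = [12802/2973 1258/991; 1258/991 663/991]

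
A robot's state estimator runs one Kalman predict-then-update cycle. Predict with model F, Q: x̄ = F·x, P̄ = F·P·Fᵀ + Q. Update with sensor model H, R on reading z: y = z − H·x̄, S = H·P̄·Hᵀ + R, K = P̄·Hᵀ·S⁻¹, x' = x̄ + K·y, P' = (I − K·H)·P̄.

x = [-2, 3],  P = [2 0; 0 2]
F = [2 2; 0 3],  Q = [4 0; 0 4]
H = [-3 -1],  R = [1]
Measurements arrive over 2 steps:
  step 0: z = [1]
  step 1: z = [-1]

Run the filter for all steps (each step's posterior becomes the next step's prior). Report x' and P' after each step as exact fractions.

step 0: x̄ = F·x = [2, 9]
step 0: P̄ = F·P·Fᵀ + Q = [20 12; 12 22]
step 0: y = z − H·x̄ = [16]
step 0: S = H·P̄·Hᵀ + R = [275]
step 0: K = P̄·Hᵀ·S⁻¹ = [-72/275; -58/275]
step 0: x' = x̄ + K·y = [-602/275, 1547/275]
step 0: P' = (I − K·H)·P̄ = [316/275 -876/275; -876/275 2686/275]
step 1: x̄ = F·x = [378/55, 4641/275]
step 1: P̄ = F·P·Fᵀ + Q = [244/11 2172/55; 2172/55 25274/275]
step 1: y = z − H·x̄ = [10036/275]
step 1: S = H·P̄·Hᵀ + R = [145609/275]
step 1: K = P̄·Hᵀ·S⁻¹ = [-29160/145609; -57854/145609]
step 1: x' = x̄ + K·y = [-63450/145609, 345995/145609]
step 1: P' = (I − K·H)·P̄ = [137852/145609 -384396/145609; -384396/145609 1211042/145609]

step 0: x' = [-602/275, 1547/275], P' = [316/275 -876/275; -876/275 2686/275]
step 1: x' = [-63450/145609, 345995/145609], P' = [137852/145609 -384396/145609; -384396/145609 1211042/145609]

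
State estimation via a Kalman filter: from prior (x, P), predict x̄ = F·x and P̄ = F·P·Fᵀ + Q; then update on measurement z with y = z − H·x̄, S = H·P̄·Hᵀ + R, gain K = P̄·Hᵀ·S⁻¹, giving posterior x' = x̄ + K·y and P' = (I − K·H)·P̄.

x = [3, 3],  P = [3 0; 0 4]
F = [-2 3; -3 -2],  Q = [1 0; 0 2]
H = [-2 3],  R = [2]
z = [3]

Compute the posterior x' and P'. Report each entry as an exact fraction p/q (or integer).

x̄ = F·x = [3, -15]
P̄ = F·P·Fᵀ + Q = [49 -6; -6 45]
y = z − H·x̄ = [54]
S = H·P̄·Hᵀ + R = [675]
K = P̄·Hᵀ·S⁻¹ = [-116/675; 49/225]
x' = x̄ + K·y = [-157/25, -81/25]
P' = (I − K·H)·P̄ = [19619/675 4334/225; 4334/225 974/75]

x' = [-157/25, -81/25]
P' = [19619/675 4334/225; 4334/225 974/75]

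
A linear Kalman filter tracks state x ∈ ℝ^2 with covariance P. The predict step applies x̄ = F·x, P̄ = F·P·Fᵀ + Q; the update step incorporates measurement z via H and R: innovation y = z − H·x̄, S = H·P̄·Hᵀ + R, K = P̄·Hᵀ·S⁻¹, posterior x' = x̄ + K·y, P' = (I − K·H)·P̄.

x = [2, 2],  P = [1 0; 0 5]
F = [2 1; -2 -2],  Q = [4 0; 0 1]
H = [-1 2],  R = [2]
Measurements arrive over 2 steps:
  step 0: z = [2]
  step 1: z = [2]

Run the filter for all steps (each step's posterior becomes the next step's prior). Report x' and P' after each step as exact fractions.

step 0: x' = [14/57, 56/57], P' = [542/171 230/171; 230/171 179/171]
step 1: x' = [-40438/39497, 17844/39497], P' = [103418/39497 39946/39497; 39946/39497 33669/39497]

step 0: x̄ = F·x = [6, -8]
step 0: P̄ = F·P·Fᵀ + Q = [13 -14; -14 25]
step 0: y = z − H·x̄ = [24]
step 0: S = H·P̄·Hᵀ + R = [171]
step 0: K = P̄·Hᵀ·S⁻¹ = [-41/171; 64/171]
step 0: x' = x̄ + K·y = [14/57, 56/57]
step 0: P' = (I − K·H)·P̄ = [542/171 230/171; 230/171 179/171]
step 1: x̄ = F·x = [28/19, -140/57]
step 1: P̄ = F·P·Fᵀ + Q = [439/19 -434/19; -434/19 4895/171]
step 1: y = z − H·x̄ = [478/57]
step 1: S = H·P̄·Hᵀ + R = [39497/171]
step 1: K = P̄·Hᵀ·S⁻¹ = [-11763/39497; 13696/39497]
step 1: x' = x̄ + K·y = [-40438/39497, 17844/39497]
step 1: P' = (I − K·H)·P̄ = [103418/39497 39946/39497; 39946/39497 33669/39497]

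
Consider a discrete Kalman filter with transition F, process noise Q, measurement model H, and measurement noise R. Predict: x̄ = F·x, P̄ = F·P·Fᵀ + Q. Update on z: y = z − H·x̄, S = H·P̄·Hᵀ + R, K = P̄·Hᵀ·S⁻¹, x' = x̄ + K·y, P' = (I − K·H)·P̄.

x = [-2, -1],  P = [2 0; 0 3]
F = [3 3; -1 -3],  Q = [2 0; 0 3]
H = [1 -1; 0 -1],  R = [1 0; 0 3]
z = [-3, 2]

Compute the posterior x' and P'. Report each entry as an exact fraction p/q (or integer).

x' = [-3434/885, -283/295]
P' = [1801/885 382/295; 382/295 447/295]

x̄ = F·x = [-9, 5]
P̄ = F·P·Fᵀ + Q = [47 -33; -33 32]
y = z − H·x̄ = [11, 7]
S = H·P̄·Hᵀ + R = [146 65; 65 35]
K = P̄·Hᵀ·S⁻¹ = [131/177 -382/885; -13/59 -149/295]
x' = x̄ + K·y = [-3434/885, -283/295]
P' = (I − K·H)·P̄ = [1801/885 382/295; 382/295 447/295]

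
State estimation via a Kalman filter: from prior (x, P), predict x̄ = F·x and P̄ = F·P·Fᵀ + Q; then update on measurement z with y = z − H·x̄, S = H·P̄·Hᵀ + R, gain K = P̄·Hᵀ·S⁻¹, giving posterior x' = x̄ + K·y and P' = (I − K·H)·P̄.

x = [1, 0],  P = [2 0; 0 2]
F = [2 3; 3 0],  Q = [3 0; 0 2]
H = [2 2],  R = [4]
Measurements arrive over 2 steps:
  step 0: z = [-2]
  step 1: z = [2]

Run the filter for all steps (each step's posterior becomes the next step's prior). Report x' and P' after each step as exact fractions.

step 0: x' = [-49/37, 15/37], P' = [465/74 -212/37; -212/37 228/37]
step 1: x' = [-1495/1151, 2488/1151], P' = [17055/1151 -17031/1151; -17031/1151 54400/3453]

step 0: x̄ = F·x = [2, 3]
step 0: P̄ = F·P·Fᵀ + Q = [29 12; 12 20]
step 0: y = z − H·x̄ = [-12]
step 0: S = H·P̄·Hᵀ + R = [296]
step 0: K = P̄·Hᵀ·S⁻¹ = [41/148; 8/37]
step 0: x' = x̄ + K·y = [-49/37, 15/37]
step 0: P' = (I − K·H)·P̄ = [465/74 -212/37; -212/37 228/37]
step 1: x̄ = F·x = [-53/37, -147/37]
step 1: P̄ = F·P·Fᵀ + Q = [549/37 -513/37; -513/37 4333/74]
step 1: y = z − H·x̄ = [474/37]
step 1: S = H·P̄·Hᵀ + R = [6906/37]
step 1: K = P̄·Hᵀ·S⁻¹ = [12/1151; 3307/6906]
step 1: x' = x̄ + K·y = [-1495/1151, 2488/1151]
step 1: P' = (I − K·H)·P̄ = [17055/1151 -17031/1151; -17031/1151 54400/3453]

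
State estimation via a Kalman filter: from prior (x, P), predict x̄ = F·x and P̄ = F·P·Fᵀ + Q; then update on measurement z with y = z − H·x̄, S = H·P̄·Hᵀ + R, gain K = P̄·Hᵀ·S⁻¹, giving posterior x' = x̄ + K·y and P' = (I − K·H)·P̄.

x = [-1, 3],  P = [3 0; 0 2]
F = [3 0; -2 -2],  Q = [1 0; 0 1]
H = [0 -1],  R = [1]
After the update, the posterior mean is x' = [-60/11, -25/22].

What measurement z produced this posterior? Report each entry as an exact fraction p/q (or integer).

x̄ = F·x = [-3, -4]
P̄ = F·P·Fᵀ + Q = [28 -18; -18 21]
S = H·P̄·Hᵀ + R = [22]
K = P̄·Hᵀ·S⁻¹ = [9/11; -21/22]
x' − x̄ = [-27/11, 63/22] = K·y
y = (KᵀK)⁻¹·Kᵀ·(x' − x̄) = [-3]
z = y + H·x̄ = [-3] + [4] = [1]

z = [1]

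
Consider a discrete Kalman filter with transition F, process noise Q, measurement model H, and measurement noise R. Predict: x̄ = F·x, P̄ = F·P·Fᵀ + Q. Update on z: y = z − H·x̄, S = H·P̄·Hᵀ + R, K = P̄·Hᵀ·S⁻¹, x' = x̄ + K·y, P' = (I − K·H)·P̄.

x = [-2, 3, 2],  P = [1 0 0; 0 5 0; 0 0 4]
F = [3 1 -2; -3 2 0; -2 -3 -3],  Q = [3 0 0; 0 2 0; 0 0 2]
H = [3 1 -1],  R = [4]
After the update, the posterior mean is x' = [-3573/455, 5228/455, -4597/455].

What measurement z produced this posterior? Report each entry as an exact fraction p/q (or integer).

x̄ = F·x = [-7, 12, -11]
P̄ = F·P·Fᵀ + Q = [33 1 3; 1 31 -24; 3 -24 87]
S = H·P̄·Hᵀ + R = [455]
K = P̄·Hᵀ·S⁻¹ = [97/455; 58/455; -102/455]
x' − x̄ = [-388/455, -232/455, 408/455] = K·y
y = (KᵀK)⁻¹·Kᵀ·(x' − x̄) = [-4]
z = y + H·x̄ = [-4] + [2] = [-2]

z = [-2]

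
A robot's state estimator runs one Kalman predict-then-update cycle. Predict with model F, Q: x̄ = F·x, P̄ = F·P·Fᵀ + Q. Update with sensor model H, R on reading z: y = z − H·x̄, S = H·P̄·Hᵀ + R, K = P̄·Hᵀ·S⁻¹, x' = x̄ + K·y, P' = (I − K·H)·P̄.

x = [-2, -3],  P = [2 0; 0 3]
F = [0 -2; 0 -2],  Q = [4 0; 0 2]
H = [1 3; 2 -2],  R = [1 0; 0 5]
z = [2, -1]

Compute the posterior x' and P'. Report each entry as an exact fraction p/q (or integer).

x' = [502/2073, 1286/2073]
P' = [4000/6219 -820/6219; -820/6219 790/6219]

x̄ = F·x = [6, 6]
P̄ = F·P·Fᵀ + Q = [16 12; 12 14]
y = z − H·x̄ = [-22, -1]
S = H·P̄·Hᵀ + R = [215 -4; -4 29]
K = P̄·Hᵀ·S⁻¹ = [1540/6219 1928/6219; 1550/6219 -644/6219]
x' = x̄ + K·y = [502/2073, 1286/2073]
P' = (I − K·H)·P̄ = [4000/6219 -820/6219; -820/6219 790/6219]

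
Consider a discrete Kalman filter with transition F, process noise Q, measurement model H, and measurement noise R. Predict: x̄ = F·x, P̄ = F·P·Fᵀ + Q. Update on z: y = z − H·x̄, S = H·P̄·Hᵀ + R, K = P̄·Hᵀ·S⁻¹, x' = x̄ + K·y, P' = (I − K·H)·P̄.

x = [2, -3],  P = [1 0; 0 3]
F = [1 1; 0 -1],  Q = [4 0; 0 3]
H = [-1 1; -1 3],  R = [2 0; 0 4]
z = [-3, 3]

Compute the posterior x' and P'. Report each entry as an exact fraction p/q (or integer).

x̄ = F·x = [-1, 3]
P̄ = F·P·Fᵀ + Q = [8 -3; -3 6]
y = z − H·x̄ = [-7, -7]
S = H·P̄·Hᵀ + R = [22 38; 38 84]
K = P̄·Hᵀ·S⁻¹ = [-139/202 11/101; -21/202 30/101]
x' = x̄ + K·y = [617/202, 333/202]
P' = (I − K·H)·P̄ = [461/202 183/202; 183/202 141/202]

x' = [617/202, 333/202]
P' = [461/202 183/202; 183/202 141/202]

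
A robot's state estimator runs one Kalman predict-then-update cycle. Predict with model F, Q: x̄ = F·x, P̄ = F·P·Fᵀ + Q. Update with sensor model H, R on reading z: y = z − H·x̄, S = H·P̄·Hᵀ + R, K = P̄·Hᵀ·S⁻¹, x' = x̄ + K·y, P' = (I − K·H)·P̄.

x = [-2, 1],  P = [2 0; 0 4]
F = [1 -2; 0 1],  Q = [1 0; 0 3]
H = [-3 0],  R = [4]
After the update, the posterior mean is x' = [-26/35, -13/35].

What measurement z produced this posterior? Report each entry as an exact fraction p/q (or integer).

z = [2]

x̄ = F·x = [-4, 1]
P̄ = F·P·Fᵀ + Q = [19 -8; -8 7]
S = H·P̄·Hᵀ + R = [175]
K = P̄·Hᵀ·S⁻¹ = [-57/175; 24/175]
x' − x̄ = [114/35, -48/35] = K·y
y = (KᵀK)⁻¹·Kᵀ·(x' − x̄) = [-10]
z = y + H·x̄ = [-10] + [12] = [2]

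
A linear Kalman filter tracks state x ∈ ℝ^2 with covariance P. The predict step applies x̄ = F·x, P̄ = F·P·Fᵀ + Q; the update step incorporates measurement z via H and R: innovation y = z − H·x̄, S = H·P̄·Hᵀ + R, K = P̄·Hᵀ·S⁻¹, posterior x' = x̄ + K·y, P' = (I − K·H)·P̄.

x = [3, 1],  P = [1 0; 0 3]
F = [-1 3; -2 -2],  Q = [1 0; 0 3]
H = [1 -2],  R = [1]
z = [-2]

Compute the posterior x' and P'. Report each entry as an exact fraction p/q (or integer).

x̄ = F·x = [0, -8]
P̄ = F·P·Fᵀ + Q = [29 -16; -16 19]
y = z − H·x̄ = [-18]
S = H·P̄·Hᵀ + R = [170]
K = P̄·Hᵀ·S⁻¹ = [61/170; -27/85]
x' = x̄ + K·y = [-549/85, -194/85]
P' = (I − K·H)·P̄ = [1209/170 287/85; 287/85 157/85]

x' = [-549/85, -194/85]
P' = [1209/170 287/85; 287/85 157/85]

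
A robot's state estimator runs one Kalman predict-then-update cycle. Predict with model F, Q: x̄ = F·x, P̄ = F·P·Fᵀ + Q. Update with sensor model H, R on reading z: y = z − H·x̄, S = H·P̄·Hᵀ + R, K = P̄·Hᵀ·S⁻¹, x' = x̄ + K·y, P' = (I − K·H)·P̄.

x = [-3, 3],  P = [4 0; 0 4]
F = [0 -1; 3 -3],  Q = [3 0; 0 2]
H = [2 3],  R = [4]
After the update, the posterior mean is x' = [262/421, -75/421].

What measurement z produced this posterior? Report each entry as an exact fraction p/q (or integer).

z = [1]

x̄ = F·x = [-3, -18]
P̄ = F·P·Fᵀ + Q = [7 12; 12 74]
S = H·P̄·Hᵀ + R = [842]
K = P̄·Hᵀ·S⁻¹ = [25/421; 123/421]
x' − x̄ = [1525/421, 7503/421] = K·y
y = (KᵀK)⁻¹·Kᵀ·(x' − x̄) = [61]
z = y + H·x̄ = [61] + [-60] = [1]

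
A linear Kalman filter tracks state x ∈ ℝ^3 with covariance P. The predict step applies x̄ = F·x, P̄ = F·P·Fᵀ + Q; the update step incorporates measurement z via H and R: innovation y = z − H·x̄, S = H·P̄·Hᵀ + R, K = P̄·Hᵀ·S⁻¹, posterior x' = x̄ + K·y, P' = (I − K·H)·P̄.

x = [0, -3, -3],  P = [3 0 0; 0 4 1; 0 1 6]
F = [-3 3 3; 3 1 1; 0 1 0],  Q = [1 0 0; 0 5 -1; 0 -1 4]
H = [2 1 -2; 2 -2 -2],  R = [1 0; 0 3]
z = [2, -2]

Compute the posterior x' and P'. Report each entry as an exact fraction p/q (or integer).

x̄ = F·x = [-18, -6, -3]
P̄ = F·P·Fᵀ + Q = [136 9 15; 9 44 4; 15 4 8]
y = z − H·x̄ = [38, 16]
S = H·P̄·Hᵀ + R = [521 358; 358 595]
K = P̄·Hᵀ·S⁻¹ = [69153/181831 26846/181831; 60054/181831 -59970/181831; 8562/181831 -3318/181831]
x' = x̄ + K·y = [-215608/181831, 231546/181831, -273225/181831]
P' = (I − K·H)·P̄ = [1358109/181831 -3795/181831 1321635/181831; -3795/181831 79988/181831 6172/181831; 1321635/181831 6172/181831 1320440/181831]

x' = [-215608/181831, 231546/181831, -273225/181831]
P' = [1358109/181831 -3795/181831 1321635/181831; -3795/181831 79988/181831 6172/181831; 1321635/181831 6172/181831 1320440/181831]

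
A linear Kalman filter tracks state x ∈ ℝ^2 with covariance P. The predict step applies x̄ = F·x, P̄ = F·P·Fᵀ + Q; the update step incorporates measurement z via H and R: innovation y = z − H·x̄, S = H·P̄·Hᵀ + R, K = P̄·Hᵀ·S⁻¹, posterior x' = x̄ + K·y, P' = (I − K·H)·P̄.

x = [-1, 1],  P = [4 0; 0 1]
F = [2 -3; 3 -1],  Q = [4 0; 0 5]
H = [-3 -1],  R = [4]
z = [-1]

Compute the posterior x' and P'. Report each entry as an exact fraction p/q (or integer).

x̄ = F·x = [-5, -4]
P̄ = F·P·Fᵀ + Q = [29 27; 27 42]
y = z − H·x̄ = [-20]
S = H·P̄·Hᵀ + R = [469]
K = P̄·Hᵀ·S⁻¹ = [-114/469; -123/469]
x' = x̄ + K·y = [-65/469, 584/469]
P' = (I − K·H)·P̄ = [605/469 -1359/469; -1359/469 4569/469]

x' = [-65/469, 584/469]
P' = [605/469 -1359/469; -1359/469 4569/469]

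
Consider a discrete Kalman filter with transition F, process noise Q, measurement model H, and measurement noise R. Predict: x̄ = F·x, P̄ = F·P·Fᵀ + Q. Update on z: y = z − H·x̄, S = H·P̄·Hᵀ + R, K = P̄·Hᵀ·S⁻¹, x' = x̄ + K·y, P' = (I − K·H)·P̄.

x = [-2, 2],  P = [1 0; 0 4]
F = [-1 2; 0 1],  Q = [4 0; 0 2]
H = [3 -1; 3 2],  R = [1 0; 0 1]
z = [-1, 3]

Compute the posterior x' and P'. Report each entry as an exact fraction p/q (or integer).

x̄ = F·x = [6, 2]
P̄ = F·P·Fᵀ + Q = [21 8; 8 6]
y = z − H·x̄ = [-17, -19]
S = H·P̄·Hᵀ + R = [148 201; 201 310]
K = P̄·Hᵀ·S⁻¹ = [1171/5479 637/5479; -1656/5479 1710/5479]
x' = x̄ + K·y = [864/5479, 6620/5479]
P' = (I − K·H)·P̄ = [331/5479 -178/5479; -178/5479 1122/5479]

x' = [864/5479, 6620/5479]
P' = [331/5479 -178/5479; -178/5479 1122/5479]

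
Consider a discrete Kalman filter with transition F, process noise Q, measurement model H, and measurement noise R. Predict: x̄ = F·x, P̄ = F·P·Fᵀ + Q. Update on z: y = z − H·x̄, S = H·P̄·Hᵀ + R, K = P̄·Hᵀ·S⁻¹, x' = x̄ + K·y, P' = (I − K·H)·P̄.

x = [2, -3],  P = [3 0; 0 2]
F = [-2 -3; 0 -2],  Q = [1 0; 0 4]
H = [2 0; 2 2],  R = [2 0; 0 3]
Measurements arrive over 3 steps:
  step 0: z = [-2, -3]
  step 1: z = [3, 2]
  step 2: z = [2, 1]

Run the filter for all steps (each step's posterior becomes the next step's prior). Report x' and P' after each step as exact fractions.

step 0: x' = [-2805/2281, 198/2281], P' = [1005/2281 -876/2281; -876/2281 2316/2281]
step 1: x' = [1585645/1023781, -565860/1023781], P' = [396859/1023781 -315784/1023781; -315784/1023781 922564/1023781]
step 2: x' = [232127214/430466225, 3191648/12299035], P' = [166787919/430466225 -3788472/12299035; -3788472/12299035 315828/351401]

step 0: x̄ = F·x = [5, 6]
step 0: P̄ = F·P·Fᵀ + Q = [31 12; 12 12]
step 0: y = z − H·x̄ = [-12, -25]
step 0: S = H·P̄·Hᵀ + R = [126 172; 172 271]
step 0: K = P̄·Hᵀ·S⁻¹ = [1005/2281 86/2281; -876/2281 960/2281]
step 0: x' = x̄ + K·y = [-2805/2281, 198/2281]
step 0: P' = (I − K·H)·P̄ = [1005/2281 -876/2281; -876/2281 2316/2281]
step 1: x̄ = F·x = [5016/2281, -396/2281]
step 1: P̄ = F·P·Fᵀ + Q = [16633/2281 10392/2281; 10392/2281 18388/2281]
step 1: y = z − H·x̄ = [-3189/2281, -4678/2281]
step 1: S = H·P̄·Hᵀ + R = [71094/2281 108100/2281; 108100/2281 230063/2281]
step 1: K = P̄·Hᵀ·S⁻¹ = [396859/1023781 54050/1023781; -315784/1023781 404520/1023781]
step 1: x' = x̄ + K·y = [1585645/1023781, -565860/1023781]
step 1: P' = (I − K·H)·P̄ = [396859/1023781 -315784/1023781; -315784/1023781 922564/1023781]
step 2: x̄ = F·x = [-1473710/1023781, 1131720/1023781]
step 2: P̄ = F·P·Fᵀ + Q = [7124885/1023781 4272248/1023781; 4272248/1023781 7785380/1023781]
step 2: y = z − H·x̄ = [4994982/1023781, 155251/93071]
step 2: S = H·P̄·Hᵀ + R = [30547102/1023781 4144412/93071; 4144412/93071 800747/8461]
step 2: K = P̄·Hᵀ·S⁻¹ = [166787919/430466225 22794266/430466225; -3788472/12299035 4843672/12299035]
step 2: x' = x̄ + K·y = [232127214/430466225, 3191648/12299035]
step 2: P' = (I − K·H)·P̄ = [166787919/430466225 -3788472/12299035; -3788472/12299035 315828/351401]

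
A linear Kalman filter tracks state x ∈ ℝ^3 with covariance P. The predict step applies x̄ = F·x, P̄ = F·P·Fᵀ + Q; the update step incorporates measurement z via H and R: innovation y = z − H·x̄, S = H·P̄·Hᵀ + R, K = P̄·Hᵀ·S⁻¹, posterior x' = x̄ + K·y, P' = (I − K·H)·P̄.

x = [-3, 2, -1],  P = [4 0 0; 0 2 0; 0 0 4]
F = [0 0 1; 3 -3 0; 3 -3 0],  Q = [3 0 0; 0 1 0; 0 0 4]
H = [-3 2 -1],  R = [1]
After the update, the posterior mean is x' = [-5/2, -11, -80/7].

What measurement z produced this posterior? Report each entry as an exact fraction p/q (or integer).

x̄ = F·x = [-1, -15, -15]
P̄ = F·P·Fᵀ + Q = [7 0 0; 0 55 54; 0 54 58]
S = H·P̄·Hᵀ + R = [126]
K = P̄·Hᵀ·S⁻¹ = [-1/6; 4/9; 25/63]
x' − x̄ = [-3/2, 4, 25/7] = K·y
y = (KᵀK)⁻¹·Kᵀ·(x' − x̄) = [9]
z = y + H·x̄ = [9] + [-12] = [-3]

z = [-3]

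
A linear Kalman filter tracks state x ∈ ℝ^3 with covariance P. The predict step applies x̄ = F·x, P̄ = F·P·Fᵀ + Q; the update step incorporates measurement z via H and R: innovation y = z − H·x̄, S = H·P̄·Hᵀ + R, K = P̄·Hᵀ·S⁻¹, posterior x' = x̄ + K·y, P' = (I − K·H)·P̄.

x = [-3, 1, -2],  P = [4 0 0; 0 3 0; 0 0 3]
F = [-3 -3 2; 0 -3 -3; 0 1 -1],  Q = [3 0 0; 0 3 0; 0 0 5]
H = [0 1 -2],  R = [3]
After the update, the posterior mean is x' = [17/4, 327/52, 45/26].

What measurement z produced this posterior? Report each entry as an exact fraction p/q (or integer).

z = [3]

x̄ = F·x = [2, 3, 3]
P̄ = F·P·Fᵀ + Q = [78 9 -15; 9 57 0; -15 0 11]
S = H·P̄·Hᵀ + R = [104]
K = P̄·Hᵀ·S⁻¹ = [3/8; 57/104; -11/52]
x' − x̄ = [9/4, 171/52, -33/26] = K·y
y = (KᵀK)⁻¹·Kᵀ·(x' − x̄) = [6]
z = y + H·x̄ = [6] + [-3] = [3]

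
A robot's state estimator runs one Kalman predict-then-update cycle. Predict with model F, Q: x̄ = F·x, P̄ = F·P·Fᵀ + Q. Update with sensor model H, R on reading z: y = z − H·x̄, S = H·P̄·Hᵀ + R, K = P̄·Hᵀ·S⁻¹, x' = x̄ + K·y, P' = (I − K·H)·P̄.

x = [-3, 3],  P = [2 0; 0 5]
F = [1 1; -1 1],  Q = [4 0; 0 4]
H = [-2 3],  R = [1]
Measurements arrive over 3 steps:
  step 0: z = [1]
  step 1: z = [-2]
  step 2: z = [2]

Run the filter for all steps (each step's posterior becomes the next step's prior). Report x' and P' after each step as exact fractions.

step 0: x̄ = F·x = [0, 6]
step 0: P̄ = F·P·Fᵀ + Q = [11 3; 3 11]
step 0: y = z − H·x̄ = [-17]
step 0: S = H·P̄·Hᵀ + R = [108]
step 0: K = P̄·Hᵀ·S⁻¹ = [-13/108; 1/4]
step 0: x' = x̄ + K·y = [221/108, 7/4]
step 0: P' = (I − K·H)·P̄ = [1019/108 25/4; 25/4 17/4]
step 1: x̄ = F·x = [205/54, -8/27]
step 1: P̄ = F·P·Fᵀ + Q = [815/27 -140/27; -140/27 140/27]
step 1: y = z − H·x̄ = [175/27]
step 1: S = H·P̄·Hᵀ + R = [6227/27]
step 1: K = P̄·Hᵀ·S⁻¹ = [-2050/6227; 700/6227]
step 1: x' = x̄ + K·y = [20705/12454, 2692/6227]
step 1: P' = (I − K·H)·P̄ = [32315/6227 20860/6227; 20860/6227 14140/6227]
step 2: x̄ = F·x = [26089/12454, -15321/12454]
step 2: P̄ = F·P·Fᵀ + Q = [113083/6227 -18175/6227; -18175/6227 29643/6227]
step 2: y = z − H·x̄ = [123049/12454]
step 2: S = H·P̄·Hᵀ + R = [943446/6227]
step 2: K = P̄·Hᵀ·S⁻¹ = [-280691/943446; 17897/134778]
step 2: x' = x̄ + K·y = [-1593895/1886892, 22045/269556]
step 2: P' = (I − K·H)·P̄ = [4480531/943446 413351/134778; 413351/134778 40219/19254]

step 0: x' = [221/108, 7/4], P' = [1019/108 25/4; 25/4 17/4]
step 1: x' = [20705/12454, 2692/6227], P' = [32315/6227 20860/6227; 20860/6227 14140/6227]
step 2: x' = [-1593895/1886892, 22045/269556], P' = [4480531/943446 413351/134778; 413351/134778 40219/19254]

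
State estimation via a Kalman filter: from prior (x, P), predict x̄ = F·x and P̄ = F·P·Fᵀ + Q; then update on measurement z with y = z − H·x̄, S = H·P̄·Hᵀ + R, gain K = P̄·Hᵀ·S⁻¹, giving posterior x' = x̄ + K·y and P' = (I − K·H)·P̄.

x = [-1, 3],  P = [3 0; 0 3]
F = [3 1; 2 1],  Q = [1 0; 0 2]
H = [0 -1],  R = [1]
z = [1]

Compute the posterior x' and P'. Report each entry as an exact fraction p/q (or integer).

x̄ = F·x = [0, 1]
P̄ = F·P·Fᵀ + Q = [31 21; 21 17]
y = z − H·x̄ = [2]
S = H·P̄·Hᵀ + R = [18]
K = P̄·Hᵀ·S⁻¹ = [-7/6; -17/18]
x' = x̄ + K·y = [-7/3, -8/9]
P' = (I − K·H)·P̄ = [13/2 7/6; 7/6 17/18]

x' = [-7/3, -8/9]
P' = [13/2 7/6; 7/6 17/18]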